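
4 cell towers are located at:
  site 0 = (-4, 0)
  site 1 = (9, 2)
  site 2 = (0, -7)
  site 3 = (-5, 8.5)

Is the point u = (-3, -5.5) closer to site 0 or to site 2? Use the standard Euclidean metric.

site 2

Compare squared distances:
d²(u, site 0) = (-3−(-4))² + (-5.5−0)² = 1 + 30.25 = 31.25
d²(u, site 2) = (-3−0)² + (-5.5−(-7))² = 9 + 2.25 = 11.25
31.25 > 11.25, so site 2 is closer.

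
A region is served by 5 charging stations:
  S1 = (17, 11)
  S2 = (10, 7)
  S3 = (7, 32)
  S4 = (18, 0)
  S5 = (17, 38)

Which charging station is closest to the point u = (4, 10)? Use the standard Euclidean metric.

S2

Since √ is increasing, it suffices to compare squared distances:
|uS1|² = (4−17)² + (10−11)² = 169 + 1 = 170
|uS2|² = (4−10)² + (10−7)² = 36 + 9 = 45
|uS3|² = (4−7)² + (10−32)² = 9 + 484 = 493
|uS4|² = (4−18)² + (10−0)² = 196 + 100 = 296
|uS5|² = (4−17)² + (10−38)² = 169 + 784 = 953
The smallest is to S2, so u lies in the Voronoi region of S2.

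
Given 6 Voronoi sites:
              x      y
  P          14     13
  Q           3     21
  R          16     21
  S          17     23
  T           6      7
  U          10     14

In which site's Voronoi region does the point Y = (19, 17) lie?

Since √ is increasing, it suffices to compare squared distances:
|YP|² = 25 + 16 = 41
|YQ|² = 256 + 16 = 272
|YR|² = 9 + 16 = 25
|YS|² = 4 + 36 = 40
|YT|² = 169 + 100 = 269
|YU|² = 81 + 9 = 90
The smallest is to R, so Y lies in the Voronoi region of R.

R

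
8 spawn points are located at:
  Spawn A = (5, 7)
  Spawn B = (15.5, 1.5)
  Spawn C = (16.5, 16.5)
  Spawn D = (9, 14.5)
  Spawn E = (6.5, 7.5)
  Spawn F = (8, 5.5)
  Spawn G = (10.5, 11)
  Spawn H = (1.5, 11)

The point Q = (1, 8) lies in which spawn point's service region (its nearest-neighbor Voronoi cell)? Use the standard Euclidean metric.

Spawn H

Compare squared distances (the ordering matches that of the actual distances):
d²(Q, Spawn A) = (1−5)² + (8−7)² = 16 + 1 = 17
d²(Q, Spawn B) = (1−15.5)² + (8−1.5)² = 210.25 + 42.25 = 252.5
d²(Q, Spawn C) = (1−16.5)² + (8−16.5)² = 240.25 + 72.25 = 312.5
d²(Q, Spawn D) = (1−9)² + (8−14.5)² = 64 + 42.25 = 106.25
d²(Q, Spawn E) = (1−6.5)² + (8−7.5)² = 30.25 + 0.25 = 30.5
d²(Q, Spawn F) = (1−8)² + (8−5.5)² = 49 + 6.25 = 55.25
d²(Q, Spawn G) = (1−10.5)² + (8−11)² = 90.25 + 9 = 99.25
d²(Q, Spawn H) = (1−1.5)² + (8−11)² = 0.25 + 9 = 9.25
Minimum is at Spawn H.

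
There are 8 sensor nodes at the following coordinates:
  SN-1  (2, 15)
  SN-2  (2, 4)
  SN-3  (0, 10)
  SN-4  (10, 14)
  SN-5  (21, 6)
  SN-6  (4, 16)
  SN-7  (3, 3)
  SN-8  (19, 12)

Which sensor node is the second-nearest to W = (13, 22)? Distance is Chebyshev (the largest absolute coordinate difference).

SN-6

d(W, SN-1) = max(11, 7) = 11
d(W, SN-2) = max(11, 18) = 18
d(W, SN-3) = max(13, 12) = 13
d(W, SN-4) = max(3, 8) = 8
d(W, SN-5) = max(8, 16) = 16
d(W, SN-6) = max(9, 6) = 9
d(W, SN-7) = max(10, 19) = 19
d(W, SN-8) = max(6, 10) = 10
Sorted ascending: SN-4, SN-6, SN-8, … — the second-nearest is SN-6.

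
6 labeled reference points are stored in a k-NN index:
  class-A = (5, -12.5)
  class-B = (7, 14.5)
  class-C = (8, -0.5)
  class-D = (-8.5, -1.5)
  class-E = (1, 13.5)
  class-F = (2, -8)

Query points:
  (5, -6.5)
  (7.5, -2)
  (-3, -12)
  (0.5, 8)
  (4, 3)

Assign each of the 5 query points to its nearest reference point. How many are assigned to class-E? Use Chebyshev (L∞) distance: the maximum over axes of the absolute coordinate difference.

1

(5, -6.5) — d to each: class-A:6, class-B:21, class-C:6, class-D:13.5, class-E:20, class-F:3 → nearest is class-F
(7.5, -2) — d to each: class-A:10.5, class-B:16.5, class-C:1.5, class-D:16, class-E:15.5, class-F:6 → nearest is class-C
(-3, -12) — d to each: class-A:8, class-B:26.5, class-C:11.5, class-D:10.5, class-E:25.5, class-F:5 → nearest is class-F
(0.5, 8) — d to each: class-A:20.5, class-B:6.5, class-C:8.5, class-D:9.5, class-E:5.5, class-F:16 → nearest is class-E
(4, 3) — d to each: class-A:15.5, class-B:11.5, class-C:4, class-D:12.5, class-E:10.5, class-F:11 → nearest is class-C
1 of the 5 points has class-E as nearest.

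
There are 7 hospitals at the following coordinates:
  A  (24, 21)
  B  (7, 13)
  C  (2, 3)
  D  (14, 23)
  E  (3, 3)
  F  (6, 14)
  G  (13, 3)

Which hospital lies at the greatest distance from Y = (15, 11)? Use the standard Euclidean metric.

Since √ is increasing, it suffices to compare squared distances:
|YA|² = (15−24)² + (11−21)² = 81 + 100 = 181
|YB|² = (15−7)² + (11−13)² = 64 + 4 = 68
|YC|² = (15−2)² + (11−3)² = 169 + 64 = 233
|YD|² = (15−14)² + (11−23)² = 1 + 144 = 145
|YE|² = (15−3)² + (11−3)² = 144 + 64 = 208
|YF|² = (15−6)² + (11−14)² = 81 + 9 = 90
|YG|² = (15−13)² + (11−3)² = 4 + 64 = 68
The largest is to C.

C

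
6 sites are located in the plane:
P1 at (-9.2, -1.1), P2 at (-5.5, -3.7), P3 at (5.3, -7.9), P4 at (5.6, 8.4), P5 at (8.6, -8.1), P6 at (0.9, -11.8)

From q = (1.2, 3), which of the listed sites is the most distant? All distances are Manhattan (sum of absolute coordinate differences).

P5

d(q,P1) = |1.2−(-9.2)| + |3−(-1.1)| = 10.4 + 4.1 = 14.5
d(q,P2) = |1.2−(-5.5)| + |3−(-3.7)| = 6.7 + 6.7 = 13.4
d(q,P3) = |1.2−5.3| + |3−(-7.9)| = 4.1 + 10.9 = 15
d(q,P4) = |1.2−5.6| + |3−8.4| = 4.4 + 5.4 = 9.8
d(q,P5) = |1.2−8.6| + |3−(-8.1)| = 7.4 + 11.1 = 18.5
d(q,P6) = |1.2−0.9| + |3−(-11.8)| = 0.3 + 14.8 = 15.1
The largest is to P5.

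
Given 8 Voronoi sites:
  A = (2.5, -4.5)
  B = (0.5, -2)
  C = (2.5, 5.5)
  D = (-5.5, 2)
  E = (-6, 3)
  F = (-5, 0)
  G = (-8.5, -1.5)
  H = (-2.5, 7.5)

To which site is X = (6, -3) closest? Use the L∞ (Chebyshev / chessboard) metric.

d(X,A) = max(3.5, 1.5) = 3.5
d(X,B) = max(5.5, 1) = 5.5
d(X,C) = max(3.5, 8.5) = 8.5
d(X,D) = max(11.5, 5) = 11.5
d(X,E) = max(12, 6) = 12
d(X,F) = max(11, 3) = 11
d(X,G) = max(14.5, 1.5) = 14.5
d(X,H) = max(8.5, 10.5) = 10.5
A is nearest.

A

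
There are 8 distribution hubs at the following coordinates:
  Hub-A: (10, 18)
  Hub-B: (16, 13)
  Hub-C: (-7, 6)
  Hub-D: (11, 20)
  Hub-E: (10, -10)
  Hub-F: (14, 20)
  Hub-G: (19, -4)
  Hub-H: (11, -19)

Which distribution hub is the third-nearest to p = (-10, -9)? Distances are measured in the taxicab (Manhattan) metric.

Hub-H

d(p, Hub-A) = |-10−10| + |-9−18| = 20 + 27 = 47
d(p, Hub-B) = |-10−16| + |-9−13| = 26 + 22 = 48
d(p, Hub-C) = |-10−(-7)| + |-9−6| = 3 + 15 = 18
d(p, Hub-D) = |-10−11| + |-9−20| = 21 + 29 = 50
d(p, Hub-E) = |-10−10| + |-9−(-10)| = 20 + 1 = 21
d(p, Hub-F) = |-10−14| + |-9−20| = 24 + 29 = 53
d(p, Hub-G) = |-10−19| + |-9−(-4)| = 29 + 5 = 34
d(p, Hub-H) = |-10−11| + |-9−(-19)| = 21 + 10 = 31
Sorted ascending: Hub-C, Hub-E, Hub-H, Hub-G, … — the third-nearest is Hub-H.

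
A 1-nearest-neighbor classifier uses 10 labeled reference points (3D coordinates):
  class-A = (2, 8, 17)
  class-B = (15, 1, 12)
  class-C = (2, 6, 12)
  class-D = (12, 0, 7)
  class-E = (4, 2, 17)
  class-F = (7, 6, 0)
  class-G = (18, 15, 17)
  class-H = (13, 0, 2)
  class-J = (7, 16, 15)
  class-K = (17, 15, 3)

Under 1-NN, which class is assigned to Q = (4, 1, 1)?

class-F

Since √ is increasing, it suffices to compare squared distances:
d²(Q, class-A) = (4−2)² + (1−8)² + (1−17)² = 4 + 49 + 256 = 309
d²(Q, class-B) = (4−15)² + (1−1)² + (1−12)² = 121 + 0 + 121 = 242
d²(Q, class-C) = (4−2)² + (1−6)² + (1−12)² = 4 + 25 + 121 = 150
d²(Q, class-D) = (4−12)² + (1−0)² + (1−7)² = 64 + 1 + 36 = 101
d²(Q, class-E) = (4−4)² + (1−2)² + (1−17)² = 0 + 1 + 256 = 257
d²(Q, class-F) = (4−7)² + (1−6)² + (1−0)² = 9 + 25 + 1 = 35
d²(Q, class-G) = (4−18)² + (1−15)² + (1−17)² = 196 + 196 + 256 = 648
d²(Q, class-H) = (4−13)² + (1−0)² + (1−2)² = 81 + 1 + 1 = 83
d²(Q, class-J) = (4−7)² + (1−16)² + (1−15)² = 9 + 225 + 196 = 430
d²(Q, class-K) = (4−17)² + (1−15)² + (1−3)² = 169 + 196 + 4 = 369
Minimum is at class-F.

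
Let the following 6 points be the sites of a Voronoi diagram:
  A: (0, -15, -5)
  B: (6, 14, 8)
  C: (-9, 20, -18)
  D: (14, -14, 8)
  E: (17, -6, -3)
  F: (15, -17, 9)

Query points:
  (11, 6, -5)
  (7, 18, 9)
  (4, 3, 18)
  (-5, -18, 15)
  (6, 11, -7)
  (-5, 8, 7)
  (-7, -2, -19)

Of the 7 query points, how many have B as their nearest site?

(11, 6, -5) — d² to each: A:562, B:258, C:765, D:578, E:184, F:741 → nearest is E
(7, 18, 9) — d² to each: A:1334, B:18, C:989, D:1074, E:820, F:1289 → nearest is B
(4, 3, 18) — d² to each: A:869, B:225, C:1754, D:489, E:691, F:602 → nearest is B
(-5, -18, 15) — d² to each: A:434, B:1194, C:2549, D:426, E:952, F:437 → nearest is D
(6, 11, -7) — d² to each: A:716, B:234, C:427, D:914, E:426, F:1121 → nearest is B
(-5, 8, 7) — d² to each: A:698, B:158, C:785, D:846, E:780, F:1029 → nearest is B
(-7, -2, -19) — d² to each: A:414, B:1154, C:489, D:1314, E:848, F:1493 → nearest is A
4 of the 7 points have B as nearest.

4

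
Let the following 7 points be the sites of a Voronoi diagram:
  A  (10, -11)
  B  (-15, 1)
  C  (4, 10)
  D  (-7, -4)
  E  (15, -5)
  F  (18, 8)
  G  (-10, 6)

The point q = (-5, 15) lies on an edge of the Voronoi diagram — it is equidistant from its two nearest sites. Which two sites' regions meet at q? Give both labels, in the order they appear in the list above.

C and G

Squared distances from q to each site:
|qA|² = (-5−10)² + (15−(-11))² = 225 + 676 = 901
|qB|² = (-5−(-15))² + (15−1)² = 100 + 196 = 296
|qC|² = (-5−4)² + (15−10)² = 81 + 25 = 106
|qD|² = (-5−(-7))² + (15−(-4))² = 4 + 361 = 365
|qE|² = (-5−15)² + (15−(-5))² = 400 + 400 = 800
|qF|² = (-5−18)² + (15−8)² = 529 + 49 = 578
|qG|² = (-5−(-10))² + (15−6)² = 25 + 81 = 106
q is equidistant from C and G (both at squared distance 106), and every other site is strictly farther — so q lies on the C–G Voronoi edge.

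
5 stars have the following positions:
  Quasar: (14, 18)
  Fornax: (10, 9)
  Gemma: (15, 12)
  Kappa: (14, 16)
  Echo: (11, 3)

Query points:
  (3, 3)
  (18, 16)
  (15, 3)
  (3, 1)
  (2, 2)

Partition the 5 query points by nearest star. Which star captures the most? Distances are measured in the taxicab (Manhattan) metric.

Echo

(3, 3) — d to each: Quasar:26, Fornax:13, Gemma:21, Kappa:24, Echo:8 → nearest is Echo
(18, 16) — d to each: Quasar:6, Fornax:15, Gemma:7, Kappa:4, Echo:20 → nearest is Kappa
(15, 3) — d to each: Quasar:16, Fornax:11, Gemma:9, Kappa:14, Echo:4 → nearest is Echo
(3, 1) — d to each: Quasar:28, Fornax:15, Gemma:23, Kappa:26, Echo:10 → nearest is Echo
(2, 2) — d to each: Quasar:28, Fornax:15, Gemma:23, Kappa:26, Echo:10 → nearest is Echo
Tally — Kappa:1, Echo:4. Echo captures the most (4).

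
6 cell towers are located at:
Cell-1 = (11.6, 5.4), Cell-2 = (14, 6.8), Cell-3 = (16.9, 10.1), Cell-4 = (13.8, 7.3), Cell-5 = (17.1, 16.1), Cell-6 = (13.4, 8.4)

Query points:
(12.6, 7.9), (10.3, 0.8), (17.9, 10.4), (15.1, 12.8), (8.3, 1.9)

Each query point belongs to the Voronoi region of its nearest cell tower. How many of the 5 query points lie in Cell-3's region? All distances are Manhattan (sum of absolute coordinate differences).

(12.6, 7.9) — d to each: Cell-1:3.5, Cell-2:2.5, Cell-3:6.5, Cell-4:1.8, Cell-5:12.7, Cell-6:1.3 → nearest is Cell-6
(10.3, 0.8) — d to each: Cell-1:5.9, Cell-2:9.7, Cell-3:15.9, Cell-4:10, Cell-5:22.1, Cell-6:10.7 → nearest is Cell-1
(17.9, 10.4) — d to each: Cell-1:11.3, Cell-2:7.5, Cell-3:1.3, Cell-4:7.2, Cell-5:6.5, Cell-6:6.5 → nearest is Cell-3
(15.1, 12.8) — d to each: Cell-1:10.9, Cell-2:7.1, Cell-3:4.5, Cell-4:6.8, Cell-5:5.3, Cell-6:6.1 → nearest is Cell-3
(8.3, 1.9) — d to each: Cell-1:6.8, Cell-2:10.6, Cell-3:16.8, Cell-4:10.9, Cell-5:23, Cell-6:11.6 → nearest is Cell-1
2 of the 5 points have Cell-3 as nearest.

2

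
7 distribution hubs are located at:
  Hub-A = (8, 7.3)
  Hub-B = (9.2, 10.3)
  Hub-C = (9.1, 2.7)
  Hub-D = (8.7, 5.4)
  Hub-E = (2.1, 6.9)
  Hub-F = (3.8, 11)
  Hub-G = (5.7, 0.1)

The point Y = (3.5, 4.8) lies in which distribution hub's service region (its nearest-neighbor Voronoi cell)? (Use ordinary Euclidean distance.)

Hub-E

Squared Euclidean distances:
d²(Y, Hub-A) = (3.5−8)² + (4.8−7.3)² = 20.25 + 6.25 = 26.5
d²(Y, Hub-B) = (3.5−9.2)² + (4.8−10.3)² = 32.49 + 30.25 = 62.74
d²(Y, Hub-C) = (3.5−9.1)² + (4.8−2.7)² = 31.36 + 4.41 = 35.77
d²(Y, Hub-D) = (3.5−8.7)² + (4.8−5.4)² = 27.04 + 0.36 = 27.4
d²(Y, Hub-E) = (3.5−2.1)² + (4.8−6.9)² = 1.96 + 4.41 = 6.37
d²(Y, Hub-F) = (3.5−3.8)² + (4.8−11)² = 0.09 + 38.44 = 38.53
d²(Y, Hub-G) = (3.5−5.7)² + (4.8−0.1)² = 4.84 + 22.09 = 26.93
Minimum is at Hub-E.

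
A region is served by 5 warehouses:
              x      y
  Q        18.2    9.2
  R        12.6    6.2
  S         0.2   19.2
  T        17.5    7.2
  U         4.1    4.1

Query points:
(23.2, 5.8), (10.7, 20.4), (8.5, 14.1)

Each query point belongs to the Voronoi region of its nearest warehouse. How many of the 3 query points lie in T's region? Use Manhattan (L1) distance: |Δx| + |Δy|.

(23.2, 5.8) — d to each: Q:8.4, R:11, S:36.4, T:7.1, U:20.8 → nearest is T
(10.7, 20.4) — d to each: Q:18.7, R:16.1, S:11.7, T:20, U:22.9 → nearest is S
(8.5, 14.1) — d to each: Q:14.6, R:12, S:13.4, T:15.9, U:14.4 → nearest is R
1 of the 3 points has T as nearest.

1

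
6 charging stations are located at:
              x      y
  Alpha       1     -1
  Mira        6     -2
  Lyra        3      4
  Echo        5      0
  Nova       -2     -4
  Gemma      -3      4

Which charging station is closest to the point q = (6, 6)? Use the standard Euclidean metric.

Lyra

Compare squared distances (the ordering matches that of the actual distances):
d²(q, Alpha) = (6−1)² + (6−(-1))² = 25 + 49 = 74
d²(q, Mira) = (6−6)² + (6−(-2))² = 0 + 64 = 64
d²(q, Lyra) = (6−3)² + (6−4)² = 9 + 4 = 13
d²(q, Echo) = (6−5)² + (6−0)² = 1 + 36 = 37
d²(q, Nova) = (6−(-2))² + (6−(-4))² = 64 + 100 = 164
d²(q, Gemma) = (6−(-3))² + (6−4)² = 81 + 4 = 85
The smallest is to Lyra, so q lies in the Voronoi region of Lyra.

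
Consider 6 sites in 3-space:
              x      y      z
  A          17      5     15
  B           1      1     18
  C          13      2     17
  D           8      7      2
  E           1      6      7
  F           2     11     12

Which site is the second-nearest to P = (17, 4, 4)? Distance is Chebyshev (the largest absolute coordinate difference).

A

d(P,A) = max(0, 1, 11) = 11
d(P,B) = max(16, 3, 14) = 16
d(P,C) = max(4, 2, 13) = 13
d(P,D) = max(9, 3, 2) = 9
d(P,E) = max(16, 2, 3) = 16
d(P,F) = max(15, 7, 8) = 15
Sorted ascending: D, A, C, … — the second-nearest is A.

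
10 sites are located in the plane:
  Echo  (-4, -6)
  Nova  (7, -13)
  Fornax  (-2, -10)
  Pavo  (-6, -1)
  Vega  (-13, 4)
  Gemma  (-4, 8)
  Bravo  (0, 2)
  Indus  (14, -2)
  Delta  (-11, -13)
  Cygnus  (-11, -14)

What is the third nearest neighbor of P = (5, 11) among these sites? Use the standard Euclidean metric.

Indus

Squared Euclidean distances:
d²(P, Echo) = (5−(-4))² + (11−(-6))² = 81 + 289 = 370
d²(P, Nova) = (5−7)² + (11−(-13))² = 4 + 576 = 580
d²(P, Fornax) = (5−(-2))² + (11−(-10))² = 49 + 441 = 490
d²(P, Pavo) = (5−(-6))² + (11−(-1))² = 121 + 144 = 265
d²(P, Vega) = (5−(-13))² + (11−4)² = 324 + 49 = 373
d²(P, Gemma) = (5−(-4))² + (11−8)² = 81 + 9 = 90
d²(P, Bravo) = (5−0)² + (11−2)² = 25 + 81 = 106
d²(P, Indus) = (5−14)² + (11−(-2))² = 81 + 169 = 250
d²(P, Delta) = (5−(-11))² + (11−(-13))² = 256 + 576 = 832
d²(P, Cygnus) = (5−(-11))² + (11−(-14))² = 256 + 625 = 881
Sorted ascending: Gemma, Bravo, Indus, Pavo, … — the third-nearest is Indus.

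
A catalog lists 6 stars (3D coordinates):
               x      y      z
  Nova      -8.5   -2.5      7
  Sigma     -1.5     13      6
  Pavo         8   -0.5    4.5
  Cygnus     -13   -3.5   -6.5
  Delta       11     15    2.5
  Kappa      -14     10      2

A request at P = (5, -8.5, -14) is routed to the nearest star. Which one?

Compare squared distances (the ordering matches that of the actual distances):
d²(P, Nova) = 182.25 + 36 + 441 = 659.25
d²(P, Sigma) = 42.25 + 462.25 + 400 = 904.5
d²(P, Pavo) = 9 + 64 + 342.25 = 415.25
d²(P, Cygnus) = 324 + 25 + 56.25 = 405.25
d²(P, Delta) = 36 + 552.25 + 272.25 = 860.5
d²(P, Kappa) = 361 + 342.25 + 256 = 959.25
Minimum is at Cygnus.

Cygnus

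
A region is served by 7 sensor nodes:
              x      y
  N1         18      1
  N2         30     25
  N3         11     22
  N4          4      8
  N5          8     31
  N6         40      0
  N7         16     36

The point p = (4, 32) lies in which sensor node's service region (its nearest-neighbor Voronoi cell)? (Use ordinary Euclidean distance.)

N5

Compare squared distances (the ordering matches that of the actual distances):
|pN1|² = (4−18)² + (32−1)² = 196 + 961 = 1157
|pN2|² = (4−30)² + (32−25)² = 676 + 49 = 725
|pN3|² = (4−11)² + (32−22)² = 49 + 100 = 149
|pN4|² = (4−4)² + (32−8)² = 0 + 576 = 576
|pN5|² = (4−8)² + (32−31)² = 16 + 1 = 17
|pN6|² = (4−40)² + (32−0)² = 1296 + 1024 = 2320
|pN7|² = (4−16)² + (32−36)² = 144 + 16 = 160
Minimum is at N5.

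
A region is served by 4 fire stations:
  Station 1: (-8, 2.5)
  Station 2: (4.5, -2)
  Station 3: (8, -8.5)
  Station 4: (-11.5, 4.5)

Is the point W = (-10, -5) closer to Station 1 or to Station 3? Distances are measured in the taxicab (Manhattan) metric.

d(W, Station 1) = |-10−(-8)| + |-5−2.5| = 2 + 7.5 = 9.5
d(W, Station 3) = |-10−8| + |-5−(-8.5)| = 18 + 3.5 = 21.5
9.5 < 21.5, so Station 1 is closer.

Station 1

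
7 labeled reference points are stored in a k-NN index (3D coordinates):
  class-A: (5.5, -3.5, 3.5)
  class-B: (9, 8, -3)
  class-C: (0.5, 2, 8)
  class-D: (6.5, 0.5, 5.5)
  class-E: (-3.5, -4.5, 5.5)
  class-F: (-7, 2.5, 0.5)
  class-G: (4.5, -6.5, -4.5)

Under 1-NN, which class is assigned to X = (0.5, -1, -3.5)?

class-G

Squared Euclidean distances:
d²(X, class-A) = (0.5−5.5)² + (-1−(-3.5))² + (-3.5−3.5)² = 25 + 6.25 + 49 = 80.25
d²(X, class-B) = (0.5−9)² + (-1−8)² + (-3.5−(-3))² = 72.25 + 81 + 0.25 = 153.5
d²(X, class-C) = (0.5−0.5)² + (-1−2)² + (-3.5−8)² = 0 + 9 + 132.25 = 141.25
d²(X, class-D) = (0.5−6.5)² + (-1−0.5)² + (-3.5−5.5)² = 36 + 2.25 + 81 = 119.25
d²(X, class-E) = (0.5−(-3.5))² + (-1−(-4.5))² + (-3.5−5.5)² = 16 + 12.25 + 81 = 109.25
d²(X, class-F) = (0.5−(-7))² + (-1−2.5)² + (-3.5−0.5)² = 56.25 + 12.25 + 16 = 84.5
d²(X, class-G) = (0.5−4.5)² + (-1−(-6.5))² + (-3.5−(-4.5))² = 16 + 30.25 + 1 = 47.25
class-G is nearest.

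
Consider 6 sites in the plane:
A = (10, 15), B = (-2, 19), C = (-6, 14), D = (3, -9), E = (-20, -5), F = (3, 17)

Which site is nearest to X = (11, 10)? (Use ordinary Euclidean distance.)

A

Compare squared distances (the ordering matches that of the actual distances):
|XA|² = (11−10)² + (10−15)² = 1 + 25 = 26
|XB|² = (11−(-2))² + (10−19)² = 169 + 81 = 250
|XC|² = (11−(-6))² + (10−14)² = 289 + 16 = 305
|XD|² = (11−3)² + (10−(-9))² = 64 + 361 = 425
|XE|² = (11−(-20))² + (10−(-5))² = 961 + 225 = 1186
|XF|² = (11−3)² + (10−17)² = 64 + 49 = 113
Minimum is at A.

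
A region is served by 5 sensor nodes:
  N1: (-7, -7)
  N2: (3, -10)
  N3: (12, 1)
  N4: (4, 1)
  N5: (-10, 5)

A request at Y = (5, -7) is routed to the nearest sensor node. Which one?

Since √ is increasing, it suffices to compare squared distances:
|YN1|² = (5−(-7))² + (-7−(-7))² = 144 + 0 = 144
|YN2|² = (5−3)² + (-7−(-10))² = 4 + 9 = 13
|YN3|² = (5−12)² + (-7−1)² = 49 + 64 = 113
|YN4|² = (5−4)² + (-7−1)² = 1 + 64 = 65
|YN5|² = (5−(-10))² + (-7−5)² = 225 + 144 = 369
N2 is nearest.

N2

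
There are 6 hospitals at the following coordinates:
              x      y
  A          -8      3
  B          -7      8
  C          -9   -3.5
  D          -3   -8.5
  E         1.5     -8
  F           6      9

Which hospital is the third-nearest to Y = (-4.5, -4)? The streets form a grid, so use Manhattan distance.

E

d(Y,A) = |-4.5−(-8)| + |-4−3| = 3.5 + 7 = 10.5
d(Y,B) = |-4.5−(-7)| + |-4−8| = 2.5 + 12 = 14.5
d(Y,C) = |-4.5−(-9)| + |-4−(-3.5)| = 4.5 + 0.5 = 5
d(Y,D) = |-4.5−(-3)| + |-4−(-8.5)| = 1.5 + 4.5 = 6
d(Y,E) = |-4.5−1.5| + |-4−(-8)| = 6 + 4 = 10
d(Y,F) = |-4.5−6| + |-4−9| = 10.5 + 13 = 23.5
Sorted ascending: C, D, E, A, … — the third-nearest is E.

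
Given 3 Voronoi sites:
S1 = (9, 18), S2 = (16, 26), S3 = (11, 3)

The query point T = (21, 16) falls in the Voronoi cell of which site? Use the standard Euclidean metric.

S2

Compare squared distances (the ordering matches that of the actual distances):
|TS1|² = (21−9)² + (16−18)² = 144 + 4 = 148
|TS2|² = (21−16)² + (16−26)² = 25 + 100 = 125
|TS3|² = (21−11)² + (16−3)² = 100 + 169 = 269
Minimum is at S2.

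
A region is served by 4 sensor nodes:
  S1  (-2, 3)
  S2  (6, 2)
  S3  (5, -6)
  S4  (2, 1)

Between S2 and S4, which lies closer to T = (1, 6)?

S4

Compare squared distances:
|TS2|² = (1−6)² + (6−2)² = 25 + 16 = 41
|TS4|² = (1−2)² + (6−1)² = 1 + 25 = 26
41 > 26, so S4 is closer.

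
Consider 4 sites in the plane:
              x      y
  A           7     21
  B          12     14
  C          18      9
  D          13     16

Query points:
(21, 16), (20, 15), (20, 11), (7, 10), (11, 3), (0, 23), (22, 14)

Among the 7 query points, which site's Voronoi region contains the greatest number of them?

C

(21, 16) — d² to each: A:221, B:85, C:58, D:64 → nearest is C
(20, 15) — d² to each: A:205, B:65, C:40, D:50 → nearest is C
(20, 11) — d² to each: A:269, B:73, C:8, D:74 → nearest is C
(7, 10) — d² to each: A:121, B:41, C:122, D:72 → nearest is B
(11, 3) — d² to each: A:340, B:122, C:85, D:173 → nearest is C
(0, 23) — d² to each: A:53, B:225, C:520, D:218 → nearest is A
(22, 14) — d² to each: A:274, B:100, C:41, D:85 → nearest is C
Tally — A:1, B:1, C:5. C captures the most (5).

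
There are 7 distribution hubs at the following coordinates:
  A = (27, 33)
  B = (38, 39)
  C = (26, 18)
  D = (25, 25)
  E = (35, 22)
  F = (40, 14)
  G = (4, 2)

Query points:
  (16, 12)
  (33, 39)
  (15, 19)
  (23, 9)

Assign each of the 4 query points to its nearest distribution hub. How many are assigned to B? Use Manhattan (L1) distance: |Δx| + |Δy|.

(16, 12) — d to each: A:32, B:49, C:16, D:22, E:29, F:26, G:22 → nearest is C
(33, 39) — d to each: A:12, B:5, C:28, D:22, E:19, F:32, G:66 → nearest is B
(15, 19) — d to each: A:26, B:43, C:12, D:16, E:23, F:30, G:28 → nearest is C
(23, 9) — d to each: A:28, B:45, C:12, D:18, E:25, F:22, G:26 → nearest is C
1 of the 4 points has B as nearest.

1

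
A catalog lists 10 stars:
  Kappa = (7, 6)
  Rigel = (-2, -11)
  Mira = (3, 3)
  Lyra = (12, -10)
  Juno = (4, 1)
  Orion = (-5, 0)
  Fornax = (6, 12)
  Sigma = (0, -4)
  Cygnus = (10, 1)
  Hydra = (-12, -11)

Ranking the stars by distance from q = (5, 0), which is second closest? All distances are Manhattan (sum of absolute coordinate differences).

d(q, Kappa) = 2 + 6 = 8
d(q, Rigel) = 7 + 11 = 18
d(q, Mira) = 2 + 3 = 5
d(q, Lyra) = 7 + 10 = 17
d(q, Juno) = 1 + 1 = 2
d(q, Orion) = 10 + 0 = 10
d(q, Fornax) = 1 + 12 = 13
d(q, Sigma) = 5 + 4 = 9
d(q, Cygnus) = 5 + 1 = 6
d(q, Hydra) = 17 + 11 = 28
Sorted ascending: Juno, Mira, Cygnus, … — the second-nearest is Mira.

Mira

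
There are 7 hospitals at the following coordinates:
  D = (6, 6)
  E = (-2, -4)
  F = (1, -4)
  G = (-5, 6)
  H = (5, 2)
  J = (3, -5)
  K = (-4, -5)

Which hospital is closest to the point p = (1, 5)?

H

Squared Euclidean distances:
|pD|² = (1−6)² + (5−6)² = 25 + 1 = 26
|pE|² = (1−(-2))² + (5−(-4))² = 9 + 81 = 90
|pF|² = (1−1)² + (5−(-4))² = 0 + 81 = 81
|pG|² = (1−(-5))² + (5−6)² = 36 + 1 = 37
|pH|² = (1−5)² + (5−2)² = 16 + 9 = 25
|pJ|² = (1−3)² + (5−(-5))² = 4 + 100 = 104
|pK|² = (1−(-4))² + (5−(-5))² = 25 + 100 = 125
H is nearest.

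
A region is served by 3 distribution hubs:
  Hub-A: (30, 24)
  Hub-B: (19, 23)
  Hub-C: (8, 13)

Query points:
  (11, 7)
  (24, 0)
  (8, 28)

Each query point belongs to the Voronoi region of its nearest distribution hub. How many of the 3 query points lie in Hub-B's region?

1

(11, 7) — d² to each: Hub-A:650, Hub-B:320, Hub-C:45 → nearest is Hub-C
(24, 0) — d² to each: Hub-A:612, Hub-B:554, Hub-C:425 → nearest is Hub-C
(8, 28) — d² to each: Hub-A:500, Hub-B:146, Hub-C:225 → nearest is Hub-B
1 of the 3 points has Hub-B as nearest.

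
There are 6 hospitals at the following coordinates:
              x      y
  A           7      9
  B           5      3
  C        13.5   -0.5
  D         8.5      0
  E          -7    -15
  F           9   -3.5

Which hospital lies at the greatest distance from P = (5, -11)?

Since √ is increasing, it suffices to compare squared distances:
|PA|² = (5−7)² + (-11−9)² = 4 + 400 = 404
|PB|² = (5−5)² + (-11−3)² = 0 + 196 = 196
|PC|² = (5−13.5)² + (-11−(-0.5))² = 72.25 + 110.25 = 182.5
|PD|² = (5−8.5)² + (-11−0)² = 12.25 + 121 = 133.25
|PE|² = (5−(-7))² + (-11−(-15))² = 144 + 16 = 160
|PF|² = (5−9)² + (-11−(-3.5))² = 16 + 56.25 = 72.25
The largest is to A.

A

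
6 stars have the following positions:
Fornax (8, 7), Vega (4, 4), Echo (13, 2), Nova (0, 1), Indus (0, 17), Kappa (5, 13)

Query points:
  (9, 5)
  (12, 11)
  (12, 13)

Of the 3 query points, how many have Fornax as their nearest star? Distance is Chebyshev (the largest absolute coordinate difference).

3

(9, 5) — d to each: Fornax:2, Vega:5, Echo:4, Nova:9, Indus:12, Kappa:8 → nearest is Fornax
(12, 11) — d to each: Fornax:4, Vega:8, Echo:9, Nova:12, Indus:12, Kappa:7 → nearest is Fornax
(12, 13) — d to each: Fornax:6, Vega:9, Echo:11, Nova:12, Indus:12, Kappa:7 → nearest is Fornax
3 of the 3 points have Fornax as nearest.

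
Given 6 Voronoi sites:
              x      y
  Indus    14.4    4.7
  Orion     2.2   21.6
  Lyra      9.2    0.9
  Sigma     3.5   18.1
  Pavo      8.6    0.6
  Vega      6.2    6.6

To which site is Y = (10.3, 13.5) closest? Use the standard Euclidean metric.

Vega

Compare squared distances (the ordering matches that of the actual distances):
d²(Y, Indus) = (10.3−14.4)² + (13.5−4.7)² = 16.81 + 77.44 = 94.25
d²(Y, Orion) = (10.3−2.2)² + (13.5−21.6)² = 65.61 + 65.61 = 131.22
d²(Y, Lyra) = (10.3−9.2)² + (13.5−0.9)² = 1.21 + 158.76 = 159.97
d²(Y, Sigma) = (10.3−3.5)² + (13.5−18.1)² = 46.24 + 21.16 = 67.4
d²(Y, Pavo) = (10.3−8.6)² + (13.5−0.6)² = 2.89 + 166.41 = 169.3
d²(Y, Vega) = (10.3−6.2)² + (13.5−6.6)² = 16.81 + 47.61 = 64.42
Vega is nearest.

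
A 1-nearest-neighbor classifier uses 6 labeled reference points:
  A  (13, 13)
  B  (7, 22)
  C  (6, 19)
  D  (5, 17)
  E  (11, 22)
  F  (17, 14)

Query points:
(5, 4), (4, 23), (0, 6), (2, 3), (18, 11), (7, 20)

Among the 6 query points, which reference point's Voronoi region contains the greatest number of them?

D

(5, 4) — d² to each: A:145, B:328, C:226, D:169, E:360, F:244 → nearest is A
(4, 23) — d² to each: A:181, B:10, C:20, D:37, E:50, F:250 → nearest is B
(0, 6) — d² to each: A:218, B:305, C:205, D:146, E:377, F:353 → nearest is D
(2, 3) — d² to each: A:221, B:386, C:272, D:205, E:442, F:346 → nearest is D
(18, 11) — d² to each: A:29, B:242, C:208, D:205, E:170, F:10 → nearest is F
(7, 20) — d² to each: A:85, B:4, C:2, D:13, E:20, F:136 → nearest is C
Tally — A:1, B:1, C:1, D:2, F:1. D captures the most (2).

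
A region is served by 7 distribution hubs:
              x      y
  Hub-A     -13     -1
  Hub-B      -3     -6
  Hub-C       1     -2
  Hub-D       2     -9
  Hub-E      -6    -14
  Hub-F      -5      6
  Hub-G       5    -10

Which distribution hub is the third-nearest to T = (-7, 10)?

Hub-C

Squared Euclidean distances:
d²(T, Hub-A) = (-7−(-13))² + (10−(-1))² = 36 + 121 = 157
d²(T, Hub-B) = (-7−(-3))² + (10−(-6))² = 16 + 256 = 272
d²(T, Hub-C) = (-7−1)² + (10−(-2))² = 64 + 144 = 208
d²(T, Hub-D) = (-7−2)² + (10−(-9))² = 81 + 361 = 442
d²(T, Hub-E) = (-7−(-6))² + (10−(-14))² = 1 + 576 = 577
d²(T, Hub-F) = (-7−(-5))² + (10−6)² = 4 + 16 = 20
d²(T, Hub-G) = (-7−5)² + (10−(-10))² = 144 + 400 = 544
Sorted ascending: Hub-F, Hub-A, Hub-C, Hub-B, … — the third-nearest is Hub-C.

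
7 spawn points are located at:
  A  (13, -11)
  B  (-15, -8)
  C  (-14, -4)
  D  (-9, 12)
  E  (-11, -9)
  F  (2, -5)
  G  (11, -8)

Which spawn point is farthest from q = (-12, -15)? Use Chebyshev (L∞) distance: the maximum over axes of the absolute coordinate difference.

D

d(q,A) = max(25, 4) = 25
d(q,B) = max(3, 7) = 7
d(q,C) = max(2, 11) = 11
d(q,D) = max(3, 27) = 27
d(q,E) = max(1, 6) = 6
d(q,F) = max(14, 10) = 14
d(q,G) = max(23, 7) = 23
The largest is to D.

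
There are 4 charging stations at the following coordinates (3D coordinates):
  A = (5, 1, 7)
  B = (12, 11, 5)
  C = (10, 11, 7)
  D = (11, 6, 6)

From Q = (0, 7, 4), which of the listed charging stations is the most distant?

Squared Euclidean distances:
|QA|² = (0−5)² + (7−1)² + (4−7)² = 25 + 36 + 9 = 70
|QB|² = (0−12)² + (7−11)² + (4−5)² = 144 + 16 + 1 = 161
|QC|² = (0−10)² + (7−11)² + (4−7)² = 100 + 16 + 9 = 125
|QD|² = (0−11)² + (7−6)² + (4−6)² = 121 + 1 + 4 = 126
The largest is to B.

B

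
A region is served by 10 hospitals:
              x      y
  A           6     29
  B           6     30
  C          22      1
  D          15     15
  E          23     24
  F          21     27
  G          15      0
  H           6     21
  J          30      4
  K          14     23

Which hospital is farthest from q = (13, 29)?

Compare squared distances (the ordering matches that of the actual distances):
|qA|² = 49 + 0 = 49
|qB|² = 49 + 1 = 50
|qC|² = 81 + 784 = 865
|qD|² = 4 + 196 = 200
|qE|² = 100 + 25 = 125
|qF|² = 64 + 4 = 68
|qG|² = 4 + 841 = 845
|qH|² = 49 + 64 = 113
|qJ|² = 289 + 625 = 914
|qK|² = 1 + 36 = 37
The largest is to J.

J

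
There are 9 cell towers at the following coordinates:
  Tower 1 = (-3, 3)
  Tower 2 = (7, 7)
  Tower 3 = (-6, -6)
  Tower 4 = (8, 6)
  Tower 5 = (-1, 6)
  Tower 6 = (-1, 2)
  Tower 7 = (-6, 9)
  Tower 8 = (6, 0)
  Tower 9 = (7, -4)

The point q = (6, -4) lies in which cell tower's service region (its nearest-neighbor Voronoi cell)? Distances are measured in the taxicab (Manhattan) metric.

Tower 9

d(q, Tower 1) = |6−(-3)| + |-4−3| = 9 + 7 = 16
d(q, Tower 2) = |6−7| + |-4−7| = 1 + 11 = 12
d(q, Tower 3) = |6−(-6)| + |-4−(-6)| = 12 + 2 = 14
d(q, Tower 4) = |6−8| + |-4−6| = 2 + 10 = 12
d(q, Tower 5) = |6−(-1)| + |-4−6| = 7 + 10 = 17
d(q, Tower 6) = |6−(-1)| + |-4−2| = 7 + 6 = 13
d(q, Tower 7) = |6−(-6)| + |-4−9| = 12 + 13 = 25
d(q, Tower 8) = |6−6| + |-4−0| = 0 + 4 = 4
d(q, Tower 9) = |6−7| + |-4−(-4)| = 1 + 0 = 1
Minimum is at Tower 9.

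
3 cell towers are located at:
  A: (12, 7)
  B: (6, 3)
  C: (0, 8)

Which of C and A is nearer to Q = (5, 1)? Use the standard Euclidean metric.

Compare squared distances:
|QC|² = (5−0)² + (1−8)² = 25 + 49 = 74
|QA|² = (5−12)² + (1−7)² = 49 + 36 = 85
74 < 85, so C is closer.

C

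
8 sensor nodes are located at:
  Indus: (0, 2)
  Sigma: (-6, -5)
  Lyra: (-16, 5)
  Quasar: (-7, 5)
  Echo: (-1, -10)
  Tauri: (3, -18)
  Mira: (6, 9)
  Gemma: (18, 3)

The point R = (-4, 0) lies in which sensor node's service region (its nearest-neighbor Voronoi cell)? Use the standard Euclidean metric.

Indus

Squared Euclidean distances:
d²(R, Indus) = 16 + 4 = 20
d²(R, Sigma) = 4 + 25 = 29
d²(R, Lyra) = 144 + 25 = 169
d²(R, Quasar) = 9 + 25 = 34
d²(R, Echo) = 9 + 100 = 109
d²(R, Tauri) = 49 + 324 = 373
d²(R, Mira) = 100 + 81 = 181
d²(R, Gemma) = 484 + 9 = 493
Minimum is at Indus.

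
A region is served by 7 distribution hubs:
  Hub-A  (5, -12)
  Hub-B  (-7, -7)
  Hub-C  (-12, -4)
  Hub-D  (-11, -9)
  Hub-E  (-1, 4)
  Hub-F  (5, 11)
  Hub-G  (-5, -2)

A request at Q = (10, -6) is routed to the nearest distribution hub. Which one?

Since √ is increasing, it suffices to compare squared distances:
d²(Q, Hub-A) = 25 + 36 = 61
d²(Q, Hub-B) = 289 + 1 = 290
d²(Q, Hub-C) = 484 + 4 = 488
d²(Q, Hub-D) = 441 + 9 = 450
d²(Q, Hub-E) = 121 + 100 = 221
d²(Q, Hub-F) = 25 + 289 = 314
d²(Q, Hub-G) = 225 + 16 = 241
Minimum is at Hub-A.

Hub-A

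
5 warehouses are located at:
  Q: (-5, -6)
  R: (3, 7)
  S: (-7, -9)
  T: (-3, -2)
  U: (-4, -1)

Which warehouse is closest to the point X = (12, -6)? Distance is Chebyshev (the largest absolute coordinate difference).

d(X,Q) = max(17, 0) = 17
d(X,R) = max(9, 13) = 13
d(X,S) = max(19, 3) = 19
d(X,T) = max(15, 4) = 15
d(X,U) = max(16, 5) = 16
Minimum is at R.

R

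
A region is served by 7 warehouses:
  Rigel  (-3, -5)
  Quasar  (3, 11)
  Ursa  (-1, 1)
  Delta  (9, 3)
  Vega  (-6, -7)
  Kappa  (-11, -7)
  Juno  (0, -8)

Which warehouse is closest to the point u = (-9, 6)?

Squared Euclidean distances:
d²(u, Rigel) = 36 + 121 = 157
d²(u, Quasar) = 144 + 25 = 169
d²(u, Ursa) = 64 + 25 = 89
d²(u, Delta) = 324 + 9 = 333
d²(u, Vega) = 9 + 169 = 178
d²(u, Kappa) = 4 + 169 = 173
d²(u, Juno) = 81 + 196 = 277
Minimum is at Ursa.

Ursa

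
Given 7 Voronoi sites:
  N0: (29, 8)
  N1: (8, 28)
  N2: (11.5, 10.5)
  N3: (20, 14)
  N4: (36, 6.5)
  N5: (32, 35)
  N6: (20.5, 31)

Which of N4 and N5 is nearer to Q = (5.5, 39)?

N5

Compare squared distances:
|QN4|² = (5.5−36)² + (39−6.5)² = 930.25 + 1056.25 = 1986.5
|QN5|² = (5.5−32)² + (39−35)² = 702.25 + 16 = 718.25
1986.5 > 718.25, so N5 is closer.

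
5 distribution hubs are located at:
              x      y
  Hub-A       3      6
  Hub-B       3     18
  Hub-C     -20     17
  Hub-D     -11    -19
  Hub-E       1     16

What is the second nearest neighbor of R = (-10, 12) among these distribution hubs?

Hub-E

Since √ is increasing, it suffices to compare squared distances:
d²(R, Hub-A) = (-10−3)² + (12−6)² = 169 + 36 = 205
d²(R, Hub-B) = (-10−3)² + (12−18)² = 169 + 36 = 205
d²(R, Hub-C) = (-10−(-20))² + (12−17)² = 100 + 25 = 125
d²(R, Hub-D) = (-10−(-11))² + (12−(-19))² = 1 + 961 = 962
d²(R, Hub-E) = (-10−1)² + (12−16)² = 121 + 16 = 137
Sorted ascending: Hub-C, Hub-E, Hub-A, … — the second-nearest is Hub-E.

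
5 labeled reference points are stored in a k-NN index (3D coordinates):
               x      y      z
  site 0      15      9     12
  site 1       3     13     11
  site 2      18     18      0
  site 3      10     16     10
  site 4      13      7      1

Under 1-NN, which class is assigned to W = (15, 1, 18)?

site 0

Compare squared distances (the ordering matches that of the actual distances):
d²(W, site 0) = (15−15)² + (1−9)² + (18−12)² = 0 + 64 + 36 = 100
d²(W, site 1) = (15−3)² + (1−13)² + (18−11)² = 144 + 144 + 49 = 337
d²(W, site 2) = (15−18)² + (1−18)² + (18−0)² = 9 + 289 + 324 = 622
d²(W, site 3) = (15−10)² + (1−16)² + (18−10)² = 25 + 225 + 64 = 314
d²(W, site 4) = (15−13)² + (1−7)² + (18−1)² = 4 + 36 + 289 = 329
The smallest is to site 0, so W lies in the Voronoi region of site 0.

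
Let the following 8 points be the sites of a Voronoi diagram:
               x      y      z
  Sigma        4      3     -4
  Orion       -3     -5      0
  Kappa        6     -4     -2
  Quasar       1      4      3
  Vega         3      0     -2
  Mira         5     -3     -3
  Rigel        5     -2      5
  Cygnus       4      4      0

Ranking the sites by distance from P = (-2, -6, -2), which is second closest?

Mira

Compare squared distances (the ordering matches that of the actual distances):
d²(P, Sigma) = 36 + 81 + 4 = 121
d²(P, Orion) = 1 + 1 + 4 = 6
d²(P, Kappa) = 64 + 4 + 0 = 68
d²(P, Quasar) = 9 + 100 + 25 = 134
d²(P, Vega) = 25 + 36 + 0 = 61
d²(P, Mira) = 49 + 9 + 1 = 59
d²(P, Rigel) = 49 + 16 + 49 = 114
d²(P, Cygnus) = 36 + 100 + 4 = 140
Sorted ascending: Orion, Mira, Vega, … — the second-nearest is Mira.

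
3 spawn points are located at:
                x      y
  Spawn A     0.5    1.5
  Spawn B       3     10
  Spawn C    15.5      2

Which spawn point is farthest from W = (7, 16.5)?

Spawn C

Squared Euclidean distances:
d²(W, Spawn A) = (7−0.5)² + (16.5−1.5)² = 42.25 + 225 = 267.25
d²(W, Spawn B) = (7−3)² + (16.5−10)² = 16 + 42.25 = 58.25
d²(W, Spawn C) = (7−15.5)² + (16.5−2)² = 72.25 + 210.25 = 282.5
The largest is to Spawn C.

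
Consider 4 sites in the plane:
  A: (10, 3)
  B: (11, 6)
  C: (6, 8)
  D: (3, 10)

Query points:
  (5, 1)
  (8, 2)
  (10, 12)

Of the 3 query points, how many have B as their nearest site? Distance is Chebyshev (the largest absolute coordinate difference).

(5, 1) — d to each: A:5, B:6, C:7, D:9 → nearest is A
(8, 2) — d to each: A:2, B:4, C:6, D:8 → nearest is A
(10, 12) — d to each: A:9, B:6, C:4, D:7 → nearest is C
0 of the 3 points have B as nearest.

0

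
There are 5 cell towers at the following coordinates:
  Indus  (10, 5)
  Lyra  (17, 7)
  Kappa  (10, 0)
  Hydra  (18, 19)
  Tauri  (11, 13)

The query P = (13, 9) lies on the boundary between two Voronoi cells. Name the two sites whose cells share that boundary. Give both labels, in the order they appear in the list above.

Lyra and Tauri

Squared distances from P to each site:
d²(P, Indus) = (13−10)² + (9−5)² = 9 + 16 = 25
d²(P, Lyra) = (13−17)² + (9−7)² = 16 + 4 = 20
d²(P, Kappa) = (13−10)² + (9−0)² = 9 + 81 = 90
d²(P, Hydra) = (13−18)² + (9−19)² = 25 + 100 = 125
d²(P, Tauri) = (13−11)² + (9−13)² = 4 + 16 = 20
P is equidistant from Lyra and Tauri (both at squared distance 20), and every other site is strictly farther — so P lies on the Lyra–Tauri Voronoi edge.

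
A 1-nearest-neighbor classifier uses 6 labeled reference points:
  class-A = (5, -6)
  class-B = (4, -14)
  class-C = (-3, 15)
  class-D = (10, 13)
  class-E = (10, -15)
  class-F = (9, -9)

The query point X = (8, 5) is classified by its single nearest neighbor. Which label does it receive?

Squared Euclidean distances:
d²(X, class-A) = (8−5)² + (5−(-6))² = 9 + 121 = 130
d²(X, class-B) = (8−4)² + (5−(-14))² = 16 + 361 = 377
d²(X, class-C) = (8−(-3))² + (5−15)² = 121 + 100 = 221
d²(X, class-D) = (8−10)² + (5−13)² = 4 + 64 = 68
d²(X, class-E) = (8−10)² + (5−(-15))² = 4 + 400 = 404
d²(X, class-F) = (8−9)² + (5−(-9))² = 1 + 196 = 197
class-D is nearest.

class-D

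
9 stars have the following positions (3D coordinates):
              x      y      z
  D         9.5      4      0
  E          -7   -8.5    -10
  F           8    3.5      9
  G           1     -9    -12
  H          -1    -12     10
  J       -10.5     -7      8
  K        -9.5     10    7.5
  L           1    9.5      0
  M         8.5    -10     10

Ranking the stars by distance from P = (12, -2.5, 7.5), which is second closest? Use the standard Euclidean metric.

M

Since √ is increasing, it suffices to compare squared distances:
|PD|² = 6.25 + 42.25 + 56.25 = 104.75
|PE|² = 361 + 36 + 306.25 = 703.25
|PF|² = 16 + 36 + 2.25 = 54.25
|PG|² = 121 + 42.25 + 380.25 = 543.5
|PH|² = 169 + 90.25 + 6.25 = 265.5
|PJ|² = 506.25 + 20.25 + 0.25 = 526.75
|PK|² = 462.25 + 156.25 + 0 = 618.5
|PL|² = 121 + 144 + 56.25 = 321.25
|PM|² = 12.25 + 56.25 + 6.25 = 74.75
Sorted ascending: F, M, D, … — the second-nearest is M.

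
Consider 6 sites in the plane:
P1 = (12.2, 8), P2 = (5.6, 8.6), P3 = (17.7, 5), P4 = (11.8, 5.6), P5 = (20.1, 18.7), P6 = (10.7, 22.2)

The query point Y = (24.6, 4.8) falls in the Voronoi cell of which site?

Compare squared distances (the ordering matches that of the actual distances):
|YP1|² = (24.6−12.2)² + (4.8−8)² = 153.76 + 10.24 = 164
|YP2|² = (24.6−5.6)² + (4.8−8.6)² = 361 + 14.44 = 375.44
|YP3|² = (24.6−17.7)² + (4.8−5)² = 47.61 + 0.04 = 47.65
|YP4|² = (24.6−11.8)² + (4.8−5.6)² = 163.84 + 0.64 = 164.48
|YP5|² = (24.6−20.1)² + (4.8−18.7)² = 20.25 + 193.21 = 213.46
|YP6|² = (24.6−10.7)² + (4.8−22.2)² = 193.21 + 302.76 = 495.97
Minimum is at P3.

P3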